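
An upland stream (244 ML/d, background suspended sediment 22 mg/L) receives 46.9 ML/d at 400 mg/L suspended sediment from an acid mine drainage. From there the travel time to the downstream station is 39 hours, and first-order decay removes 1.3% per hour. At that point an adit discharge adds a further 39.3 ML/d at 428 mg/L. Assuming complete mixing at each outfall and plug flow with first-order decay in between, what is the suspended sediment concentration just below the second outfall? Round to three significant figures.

Mass balance: C = (244.0·22.00 + 46.90·400.0) / 290.9 = 24130/290.9 = 82.94 mg/L; combined flow 290.9 ML/d.
1.3%/h lost → k = −ln(1 − 0.013) = 0.01309 h⁻¹.
After decay, C = 82.94 × e^(−kt) = 82.94 × 0.6003 = 49.79 mg/L.
At the second outfall, C = (290.9·49.79 + 39.30·428.0) / (290.9 + 39.30) = 94.80 mg/L.

94.8 mg/L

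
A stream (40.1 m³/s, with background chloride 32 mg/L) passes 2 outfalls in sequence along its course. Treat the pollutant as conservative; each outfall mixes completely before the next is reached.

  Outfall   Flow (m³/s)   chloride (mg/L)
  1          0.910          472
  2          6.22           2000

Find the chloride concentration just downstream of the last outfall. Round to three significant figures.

300 mg/L

Below outfall 1: Q → 41.01 m³/s, C = (40.10·32.00 + 0.9100·472.0)/41.01 = 41.76 mg/L.
Below outfall 2: Q → 47.23 m³/s, C = (41.01·41.76 + 6.220·2000)/47.23 = 299.7 mg/L.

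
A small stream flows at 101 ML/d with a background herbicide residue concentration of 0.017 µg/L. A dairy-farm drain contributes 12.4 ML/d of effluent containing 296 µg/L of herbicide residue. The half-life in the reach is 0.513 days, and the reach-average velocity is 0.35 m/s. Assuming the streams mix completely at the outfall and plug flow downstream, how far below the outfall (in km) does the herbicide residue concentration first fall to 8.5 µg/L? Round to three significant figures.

29.9 km

Mass balance: C = (101.0·0.01700 + 12.40·296.0) / 113.4 = 3672/113.4 = 32.38 µg/L.
Half-life 0.513 d → k = ln 2 / 0.513 = 1.351 d⁻¹.
Set 32.38·exp(−k·t) = 8.5 → t = ln(32.38/8.5)/k = 85530 s = 23.76 h.
Distance = v·t = 0.35·85530 = 29930 m = 29.93 km.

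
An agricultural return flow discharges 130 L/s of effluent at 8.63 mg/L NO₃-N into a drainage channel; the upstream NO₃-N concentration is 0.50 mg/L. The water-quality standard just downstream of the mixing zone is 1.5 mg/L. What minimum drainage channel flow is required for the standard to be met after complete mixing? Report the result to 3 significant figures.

927 L/s

Set C_mix = 1.5: (Q·0.5000 + 130.0·8.630) / (Q + 130.0) = 1.5
→ Q = 130.0·(8.630 − 1.5)/(1.5 − 0.5000) = 926.9 L/s.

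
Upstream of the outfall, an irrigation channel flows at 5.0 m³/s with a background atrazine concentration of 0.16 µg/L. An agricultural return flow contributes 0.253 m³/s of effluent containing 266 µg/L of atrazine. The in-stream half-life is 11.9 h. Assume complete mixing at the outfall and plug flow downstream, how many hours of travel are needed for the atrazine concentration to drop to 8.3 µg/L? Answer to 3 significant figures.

7.66 h

Mixed concentration C = ΣQC/ΣQ = (5.000·0.1600 + 0.2530·266.0) / 5.253 = 68.10/5.253 = 12.96 µg/L.
Half-life 11.9 h → k = ln 2 / 11.9 = 0.05825 h⁻¹ = 1.398 d⁻¹.
12.96·exp(−k·t) = 8.3 → t = ln(12.96/8.3)/k = 27560 s = 7.655 h.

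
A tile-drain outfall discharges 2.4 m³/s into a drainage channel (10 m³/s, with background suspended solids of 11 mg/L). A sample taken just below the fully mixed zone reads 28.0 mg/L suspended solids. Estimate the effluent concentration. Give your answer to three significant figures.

98.8 mg/L

Mass balance: 10.00·11.00 + 2.400·Cₑ = 12.40·28.00
→ Cₑ = (12.40·28.00 − 10.00·11.00) / 2.400 = 98.83 mg/L.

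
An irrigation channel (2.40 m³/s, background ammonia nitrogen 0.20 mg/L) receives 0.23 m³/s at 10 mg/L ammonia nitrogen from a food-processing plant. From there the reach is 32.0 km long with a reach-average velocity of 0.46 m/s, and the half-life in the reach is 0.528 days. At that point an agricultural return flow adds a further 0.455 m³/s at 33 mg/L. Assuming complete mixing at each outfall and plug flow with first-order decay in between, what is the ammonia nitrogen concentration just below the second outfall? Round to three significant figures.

Flow-weighted average: C = (2.400·0.2000 + 0.2300·10.00) / 2.630 = 2.780/2.630 = 1.057 mg/L; combined flow 2.630 m³/s.
Travel time t = 32.0·1000 / 0.46 = 69570 s = 19.32 h.
Half-life 0.528 d → k = ln 2 / 0.528 = 1.313 d⁻¹.
After decay, C = 1.057 × e^(−kt) = 1.057 × 0.3475 = 0.3673 mg/L.
At the second outfall, C = (2.630·0.3673 + 0.4550·33.00) / (2.630 + 0.4550) = 5.180 mg/L.

5.18 mg/L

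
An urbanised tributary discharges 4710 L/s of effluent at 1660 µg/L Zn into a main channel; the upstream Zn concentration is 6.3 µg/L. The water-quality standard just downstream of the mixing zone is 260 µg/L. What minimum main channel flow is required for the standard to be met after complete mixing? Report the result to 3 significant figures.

Set C_mix = 260: (Q·6.300 + 4710·1660) / (Q + 4710) = 260
→ Q = 4710·(1660 − 260)/(260 − 6.300) = 25990 L/s.

26000 L/s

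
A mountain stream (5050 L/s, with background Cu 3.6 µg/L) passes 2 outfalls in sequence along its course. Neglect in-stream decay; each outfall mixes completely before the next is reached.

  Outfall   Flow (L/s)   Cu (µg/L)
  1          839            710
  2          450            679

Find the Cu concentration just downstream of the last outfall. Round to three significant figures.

Below outfall 1: Q → 5889 L/s, C = (5050·3.600 + 839.0·710.0)/5889 = 104.2 µg/L.
Below outfall 2: Q → 6339 L/s, C = (5889·104.2 + 450.0·679.0)/6339 = 145.0 µg/L.

145 µg/L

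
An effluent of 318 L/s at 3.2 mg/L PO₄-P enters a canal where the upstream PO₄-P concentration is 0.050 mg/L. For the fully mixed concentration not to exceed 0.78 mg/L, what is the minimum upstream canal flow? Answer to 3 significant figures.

Set C_mix = 0.78: (Q·0.05000 + 318.0·3.200) / (Q + 318.0) = 0.78
→ Q = 318.0·(3.200 − 0.78)/(0.78 − 0.05000) = 1054 L/s.

1050 L/s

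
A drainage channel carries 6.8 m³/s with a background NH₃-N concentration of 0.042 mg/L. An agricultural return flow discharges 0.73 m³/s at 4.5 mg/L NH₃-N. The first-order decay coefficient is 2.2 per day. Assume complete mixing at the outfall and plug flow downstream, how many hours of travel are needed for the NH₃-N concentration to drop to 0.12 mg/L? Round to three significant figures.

15.0 h

Mass balance: C = (6.800·0.04200 + 0.7300·4.500) / 7.530 = 3.571/7.530 = 0.4742 mg/L.
0.4742·exp(−k·t) = 0.12 → t = ln(0.4742/0.12)/k = 53960 s = 14.99 h.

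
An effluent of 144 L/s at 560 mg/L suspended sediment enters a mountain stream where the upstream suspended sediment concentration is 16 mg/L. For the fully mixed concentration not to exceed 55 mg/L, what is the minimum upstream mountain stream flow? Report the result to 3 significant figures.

Set C_mix = 55: (Q·16.00 + 144.0·560.0) / (Q + 144.0) = 55
→ Q = 144.0·(560.0 − 55)/(55 − 16.00) = 1865 L/s.

1860 L/s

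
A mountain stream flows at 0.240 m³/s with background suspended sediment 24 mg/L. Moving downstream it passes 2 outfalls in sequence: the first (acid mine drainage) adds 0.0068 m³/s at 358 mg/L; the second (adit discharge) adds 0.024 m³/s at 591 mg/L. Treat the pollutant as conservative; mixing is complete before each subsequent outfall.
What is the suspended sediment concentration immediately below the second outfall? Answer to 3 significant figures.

82.6 mg/L

Below outfall 1: Q → 0.2468 m³/s, C = (0.2400·24.00 + 0.006800·358.0)/0.2468 = 33.20 mg/L.
Below outfall 2: Q → 0.2708 m³/s, C = (0.2468·33.20 + 0.02400·591.0)/0.2708 = 82.64 mg/L.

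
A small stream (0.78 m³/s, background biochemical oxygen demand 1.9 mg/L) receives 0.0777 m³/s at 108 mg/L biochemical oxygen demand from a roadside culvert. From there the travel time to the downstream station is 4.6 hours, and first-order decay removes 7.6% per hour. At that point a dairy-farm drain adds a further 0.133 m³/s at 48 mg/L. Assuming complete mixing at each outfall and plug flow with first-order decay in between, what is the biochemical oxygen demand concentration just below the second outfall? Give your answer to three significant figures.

13.4 mg/L

After mixing, C = (0.7800·1.900 + 0.07770·108.0) / 0.8577 = 9.874/0.8577 = 11.51 mg/L; combined flow 0.8577 m³/s.
7.6%/h lost → k = −ln(1 − 0.076) = 0.07904 h⁻¹.
After decay, C = 11.51 × e^(−kt) = 11.51 × 0.6952 = 8.003 mg/L.
Second outfall: C = (0.8577·8.003 + 0.1330·48.00)/0.9907 = 13.37 mg/L.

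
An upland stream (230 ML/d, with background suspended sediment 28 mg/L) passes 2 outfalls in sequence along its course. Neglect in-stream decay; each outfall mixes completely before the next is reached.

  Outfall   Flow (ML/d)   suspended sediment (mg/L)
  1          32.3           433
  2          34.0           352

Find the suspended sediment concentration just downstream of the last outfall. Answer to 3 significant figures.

Outfall 1: combined Q = 262.3 ML/d; C = (230.0·28.00 + 32.30·433.0)/262.3 = 77.87 mg/L.
Outfall 2: combined Q = 296.3 ML/d; C = (262.3·77.87 + 34.00·352.0)/296.3 = 109.3 mg/L.

109 mg/L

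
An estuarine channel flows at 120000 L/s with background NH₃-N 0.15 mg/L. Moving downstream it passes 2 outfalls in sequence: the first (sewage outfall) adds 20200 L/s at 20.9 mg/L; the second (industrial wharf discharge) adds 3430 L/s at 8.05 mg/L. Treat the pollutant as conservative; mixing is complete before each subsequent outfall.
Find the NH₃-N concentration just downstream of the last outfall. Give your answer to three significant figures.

Outfall 1: combined Q = 140200 L/s; C = (120000·0.1500 + 20200·20.90)/140200 = 3.140 mg/L.
Outfall 2: combined Q = 143600 L/s; C = (140200·3.140 + 3430·8.050)/143600 = 3.257 mg/L.

3.26 mg/L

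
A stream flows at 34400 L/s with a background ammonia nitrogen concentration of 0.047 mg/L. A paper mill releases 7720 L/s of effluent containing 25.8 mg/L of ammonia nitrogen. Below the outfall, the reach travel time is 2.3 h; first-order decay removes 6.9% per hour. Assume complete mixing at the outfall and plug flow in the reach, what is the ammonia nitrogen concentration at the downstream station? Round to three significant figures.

4.04 mg/L

Mass balance: C = (34400·0.04700 + 7720·25.80) / 42120 = 200800/42120 = 4.767 mg/L.
6.9%/h lost → k = −ln(1 − 0.069) = 0.07150 h⁻¹.
After decay, C = 4.767 × e^(−kt) = 4.767 × 0.8484 = 4.044 mg/L.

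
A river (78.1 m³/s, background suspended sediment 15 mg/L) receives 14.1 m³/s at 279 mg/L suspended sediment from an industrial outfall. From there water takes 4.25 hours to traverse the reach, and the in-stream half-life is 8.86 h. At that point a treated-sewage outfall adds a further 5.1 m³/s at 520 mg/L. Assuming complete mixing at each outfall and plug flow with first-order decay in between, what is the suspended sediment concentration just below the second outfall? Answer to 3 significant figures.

64.9 mg/L

Flow-weighted average: C = (78.10·15.00 + 14.10·279.0) / 92.20 = 5105/92.20 = 55.37 mg/L; combined flow 92.20 m³/s.
Half-life 8.86 h → k = ln 2 / 8.86 = 0.07823 h⁻¹ = 1.878 d⁻¹.
Applying C = C₀e^(−kt): 55.37 × 0.7171 = 39.71 mg/L.
At the second outfall, C = (92.20·39.71 + 5.100·520.0) / (92.20 + 5.100) = 64.88 mg/L.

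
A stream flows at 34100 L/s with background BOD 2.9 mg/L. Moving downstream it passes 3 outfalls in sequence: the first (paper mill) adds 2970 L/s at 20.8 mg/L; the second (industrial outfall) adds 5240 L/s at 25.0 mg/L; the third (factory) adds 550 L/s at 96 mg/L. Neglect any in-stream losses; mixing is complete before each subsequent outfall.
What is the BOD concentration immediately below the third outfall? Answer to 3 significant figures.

After outfall 1: Q = 34100 + 2970 = 37070 L/s; C = (34100·2.900 + 2970·20.80)/37070 = 4.334 mg/L.
After outfall 2: Q = 37070 + 5240 = 42310 L/s; C = (37070·4.334 + 5240·25.00)/42310 = 6.894 mg/L.
After outfall 3: Q = 42310 + 550.0 = 42860 L/s; C = (42310·6.894 + 550.0·96.00)/42860 = 8.037 mg/L.

8.04 mg/L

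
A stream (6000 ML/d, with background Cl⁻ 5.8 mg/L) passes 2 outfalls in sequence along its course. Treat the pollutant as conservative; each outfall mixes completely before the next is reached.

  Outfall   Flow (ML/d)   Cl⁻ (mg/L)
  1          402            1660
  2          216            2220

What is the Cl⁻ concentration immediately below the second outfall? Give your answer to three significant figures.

Below outfall 1: Q → 6402 ML/d, C = (6000·5.800 + 402.0·1660)/6402 = 109.7 mg/L.
Below outfall 2: Q → 6618 ML/d, C = (6402·109.7 + 216.0·2220)/6618 = 178.5 mg/L.

179 mg/L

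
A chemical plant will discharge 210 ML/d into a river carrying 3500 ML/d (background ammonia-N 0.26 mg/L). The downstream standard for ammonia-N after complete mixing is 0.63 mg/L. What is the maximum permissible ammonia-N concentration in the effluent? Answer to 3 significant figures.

6.80 mg/L

At the limit, (Qr·Cr + Qe·Cₑ)/(Qr + Qe) = 0.63:
Cₑ = (3710·0.63 − 3500·0.2600) / 210.0 = 6.797 mg/L.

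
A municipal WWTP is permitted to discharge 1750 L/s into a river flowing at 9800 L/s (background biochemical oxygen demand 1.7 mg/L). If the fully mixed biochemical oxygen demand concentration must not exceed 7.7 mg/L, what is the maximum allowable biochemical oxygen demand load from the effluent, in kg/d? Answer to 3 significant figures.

6240 kg/d

Mass balance at the limit: 9800·1.700 + 1750·Cₑ = 11550·7.7 → Cₑ = 41.30 mg/L.
1750 L/s = 1.750 m³/s. Load = 1.750 m³/s × 41.30 g/m³ × 86 400 s/d = 6245 kg/d.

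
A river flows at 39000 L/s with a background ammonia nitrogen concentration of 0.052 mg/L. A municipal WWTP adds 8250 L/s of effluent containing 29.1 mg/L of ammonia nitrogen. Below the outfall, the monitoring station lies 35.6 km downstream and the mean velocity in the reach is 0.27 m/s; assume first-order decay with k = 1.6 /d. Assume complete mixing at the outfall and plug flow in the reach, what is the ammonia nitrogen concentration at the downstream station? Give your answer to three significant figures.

Flow-weighted average: C = (39000·0.05200 + 8250·29.10) / 47250 = 242100/47250 = 5.124 mg/L.
Travel time t = 35.6·1000 / 0.27 = 131900 s = 36.63 h.
Decay over the reach: 5.124·exp(−kt) = 5.124·0.08701 = 0.4458 mg/L.

0.446 mg/L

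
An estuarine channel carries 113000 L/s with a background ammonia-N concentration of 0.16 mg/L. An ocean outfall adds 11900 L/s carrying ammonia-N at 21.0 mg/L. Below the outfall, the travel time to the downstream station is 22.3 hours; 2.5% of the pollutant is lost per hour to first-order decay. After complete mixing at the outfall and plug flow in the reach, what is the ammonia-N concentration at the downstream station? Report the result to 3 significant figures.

1.22 mg/L

Mixed concentration C = ΣQC/ΣQ = (113000·0.1600 + 11900·21.00) / 124900 = 268000/124900 = 2.146 mg/L.
2.5%/h lost → k = −ln(1 − 0.025) = 0.02532 h⁻¹.
Applying C = C₀e^(−kt): 2.146 × 0.5686 = 1.220 mg/L.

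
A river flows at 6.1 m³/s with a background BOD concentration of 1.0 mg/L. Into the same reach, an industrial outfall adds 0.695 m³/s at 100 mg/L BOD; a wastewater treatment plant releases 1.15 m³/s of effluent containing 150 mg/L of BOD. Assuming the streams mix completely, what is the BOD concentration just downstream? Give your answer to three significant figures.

Flow-weighted average: C = (6.100·1.000 + 0.6950·100.0 + 1.150·150.0) / 7.945 = 248.1/7.945 = 31.23 mg/L.

31.2 mg/L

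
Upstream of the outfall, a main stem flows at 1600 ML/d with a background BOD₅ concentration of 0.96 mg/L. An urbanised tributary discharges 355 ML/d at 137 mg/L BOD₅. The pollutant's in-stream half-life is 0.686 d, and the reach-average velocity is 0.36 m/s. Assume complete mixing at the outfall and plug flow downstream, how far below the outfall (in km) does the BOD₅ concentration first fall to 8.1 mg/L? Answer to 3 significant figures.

35.5 km

Mixed concentration C = ΣQC/ΣQ = (1600·0.9600 + 355.0·137.0) / 1955 = 50170/1955 = 25.66 mg/L.
Half-life 0.686 d → k = ln 2 / 0.686 = 1.010 d⁻¹.
Set 25.66·exp(−k·t) = 8.1 → t = ln(25.66/8.1)/k = 98610 s = 27.39 h.
Distance = v·t = 0.36·98610 = 35500 m = 35.50 km.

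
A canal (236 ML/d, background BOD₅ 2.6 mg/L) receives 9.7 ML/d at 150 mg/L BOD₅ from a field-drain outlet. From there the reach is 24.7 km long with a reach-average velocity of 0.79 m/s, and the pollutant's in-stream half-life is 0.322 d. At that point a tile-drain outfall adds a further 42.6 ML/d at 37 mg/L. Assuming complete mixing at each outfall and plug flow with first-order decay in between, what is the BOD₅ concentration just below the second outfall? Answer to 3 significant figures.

Mixed concentration C = ΣQC/ΣQ = (236.0·2.600 + 9.700·150.0) / 245.7 = 2069/245.7 = 8.419 mg/L; combined flow 245.7 ML/d.
Travel time t = 24.7·1000 / 0.79 = 31270 s = 8.685 h.
Half-life 0.322 d → k = ln 2 / 0.322 = 2.153 d⁻¹.
First-order decay: C = 8.419·exp(−k·t) = 8.419·0.4589 = 3.863 mg/L.
At the second outfall, C = (245.7·3.863 + 42.60·37.00) / (245.7 + 42.60) = 8.760 mg/L.

8.76 mg/L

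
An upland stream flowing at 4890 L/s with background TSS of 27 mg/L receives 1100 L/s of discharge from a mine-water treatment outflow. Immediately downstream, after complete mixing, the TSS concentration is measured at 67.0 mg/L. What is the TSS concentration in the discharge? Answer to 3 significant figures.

245 mg/L

Mass balance: 4890·27.00 + 1100·Cₑ = 5990·67.00
→ Cₑ = (5990·67.00 − 4890·27.00) / 1100 = 244.8 mg/L.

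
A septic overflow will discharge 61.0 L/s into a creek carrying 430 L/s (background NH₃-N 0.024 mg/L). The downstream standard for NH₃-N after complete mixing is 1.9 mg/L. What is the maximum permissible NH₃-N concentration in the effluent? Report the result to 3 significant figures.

15.1 mg/L

At the limit, (Qr·Cr + Qe·Cₑ)/(Qr + Qe) = 1.9:
Cₑ = (491.0·1.9 − 430.0·0.02400) / 61.00 = 15.12 mg/L.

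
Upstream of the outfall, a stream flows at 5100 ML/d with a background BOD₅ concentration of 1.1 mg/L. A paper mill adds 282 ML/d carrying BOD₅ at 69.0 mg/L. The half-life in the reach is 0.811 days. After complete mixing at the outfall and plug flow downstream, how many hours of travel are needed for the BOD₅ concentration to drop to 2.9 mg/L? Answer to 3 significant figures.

Flow-weighted average: C = (5100·1.100 + 282.0·69.00) / 5382 = 25070/5382 = 4.658 mg/L.
Half-life 0.811 d → k = ln 2 / 0.811 = 0.8547 d⁻¹.
4.658·exp(−k·t) = 2.9 → t = ln(4.658/2.9)/k = 47900 s = 13.31 h.

13.3 h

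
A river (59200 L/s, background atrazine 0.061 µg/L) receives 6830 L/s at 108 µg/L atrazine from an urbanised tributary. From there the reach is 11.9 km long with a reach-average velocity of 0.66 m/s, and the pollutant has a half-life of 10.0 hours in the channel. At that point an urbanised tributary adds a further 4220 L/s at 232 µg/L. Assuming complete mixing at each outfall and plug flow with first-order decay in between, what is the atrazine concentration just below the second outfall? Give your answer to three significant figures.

21.4 µg/L

Conservation of mass: C = (59200·0.06100 + 6830·108.0) / 66030 = 741300/66030 = 11.23 µg/L; combined flow 66030 L/s.
Travel time t = 11.9·1000 / 0.66 = 18030 s = 5.008 h.
Half-life 10.0 h → k = ln 2 / 10.0 = 0.06931 h⁻¹ = 1.664 d⁻¹.
First-order decay: C = 11.23·exp(−k·t) = 11.23·0.7067 = 7.933 µg/L.
At the second outfall, C = (66030·7.933 + 4220·232.0) / (66030 + 4220) = 21.39 µg/L.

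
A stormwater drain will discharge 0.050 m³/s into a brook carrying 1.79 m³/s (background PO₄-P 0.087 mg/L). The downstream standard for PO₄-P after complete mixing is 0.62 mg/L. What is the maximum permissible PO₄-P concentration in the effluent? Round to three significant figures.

19.7 mg/L

At the limit, (Qr·Cr + Qe·Cₑ)/(Qr + Qe) = 0.62:
Cₑ = (1.840·0.62 − 1.790·0.08700) / 0.05000 = 19.70 mg/L.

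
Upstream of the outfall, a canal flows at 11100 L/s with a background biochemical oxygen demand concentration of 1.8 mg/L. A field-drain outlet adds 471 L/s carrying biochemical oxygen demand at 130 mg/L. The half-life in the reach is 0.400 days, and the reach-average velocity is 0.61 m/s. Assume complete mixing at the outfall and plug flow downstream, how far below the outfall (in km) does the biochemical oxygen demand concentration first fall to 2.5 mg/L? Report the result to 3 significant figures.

31.4 km

Mass balance: C = (11100·1.800 + 471.0·130.0) / 11570 = 81210/11570 = 7.018 mg/L.
Half-life 0.400 d → k = ln 2 / 0.400 = 1.733 d⁻¹.
Set 7.018·exp(−k·t) = 2.5 → t = ln(7.018/2.5)/k = 51470 s = 14.30 h.
Distance = v·t = 0.61·51470 = 31400 m = 31.40 km.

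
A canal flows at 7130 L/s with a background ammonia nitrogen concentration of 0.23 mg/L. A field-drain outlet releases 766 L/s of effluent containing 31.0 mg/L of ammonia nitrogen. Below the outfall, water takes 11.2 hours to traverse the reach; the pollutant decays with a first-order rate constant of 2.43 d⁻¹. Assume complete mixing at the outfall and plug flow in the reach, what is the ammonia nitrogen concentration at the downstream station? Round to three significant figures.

Mixed concentration C = ΣQC/ΣQ = (7130·0.2300 + 766.0·31.00) / 7896 = 25390/7896 = 3.215 mg/L.
Applying C = C₀e^(−kt): 3.215 × 0.3217 = 1.034 mg/L.

1.03 mg/L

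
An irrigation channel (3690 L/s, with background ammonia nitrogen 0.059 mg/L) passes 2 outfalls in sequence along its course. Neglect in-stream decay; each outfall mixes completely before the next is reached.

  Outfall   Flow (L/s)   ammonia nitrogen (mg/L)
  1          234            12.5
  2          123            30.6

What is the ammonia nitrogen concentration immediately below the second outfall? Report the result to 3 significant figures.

1.71 mg/L

Below outfall 1: Q → 3924 L/s, C = (3690·0.05900 + 234.0·12.50)/3924 = 0.8009 mg/L.
Below outfall 2: Q → 4047 L/s, C = (3924·0.8009 + 123.0·30.60)/4047 = 1.707 mg/L.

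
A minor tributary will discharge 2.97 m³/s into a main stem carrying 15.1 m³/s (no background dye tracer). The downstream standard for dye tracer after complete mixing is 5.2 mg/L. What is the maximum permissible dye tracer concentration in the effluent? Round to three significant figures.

At the limit, (Qr·Cr + Qe·Cₑ)/(Qr + Qe) = 5.2:
Cₑ = (18.07·5.2 − 15.10·0) / 2.970 = 31.64 mg/L.

31.6 mg/L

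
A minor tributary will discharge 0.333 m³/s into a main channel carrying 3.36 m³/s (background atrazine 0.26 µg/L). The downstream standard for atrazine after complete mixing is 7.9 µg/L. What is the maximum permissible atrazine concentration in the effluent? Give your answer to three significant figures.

85.0 µg/L

At the limit, (Qr·Cr + Qe·Cₑ)/(Qr + Qe) = 7.9:
Cₑ = (3.693·7.9 − 3.360·0.2600) / 0.3330 = 84.99 µg/L.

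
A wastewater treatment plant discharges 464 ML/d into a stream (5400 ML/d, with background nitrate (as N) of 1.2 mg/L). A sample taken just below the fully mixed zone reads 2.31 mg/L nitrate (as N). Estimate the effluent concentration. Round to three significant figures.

Mass balance: 5400·1.200 + 464.0·Cₑ = 5864·2.310
→ Cₑ = (5864·2.310 − 5400·1.200) / 464.0 = 15.23 mg/L.

15.2 mg/L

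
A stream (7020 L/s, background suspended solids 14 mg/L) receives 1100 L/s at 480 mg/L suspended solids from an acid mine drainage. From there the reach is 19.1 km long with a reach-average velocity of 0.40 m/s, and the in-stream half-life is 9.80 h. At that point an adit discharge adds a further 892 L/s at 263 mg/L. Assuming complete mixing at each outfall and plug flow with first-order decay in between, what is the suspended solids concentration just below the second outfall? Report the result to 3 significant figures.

53.2 mg/L

Flow-weighted average: C = (7020·14.00 + 1100·480.0) / 8120 = 626300/8120 = 77.13 mg/L; combined flow 8120 L/s.
Travel time t = 19.1·1000 / 0.40 = 47750 s = 13.26 h.
Half-life 9.80 h → k = ln 2 / 9.80 = 0.07073 h⁻¹ = 1.698 d⁻¹.
Applying C = C₀e^(−kt): 77.13 × 0.3914 = 30.18 mg/L.
Second outfall: C = (8120·30.18 + 892.0·263.0)/9012 = 53.23 mg/L.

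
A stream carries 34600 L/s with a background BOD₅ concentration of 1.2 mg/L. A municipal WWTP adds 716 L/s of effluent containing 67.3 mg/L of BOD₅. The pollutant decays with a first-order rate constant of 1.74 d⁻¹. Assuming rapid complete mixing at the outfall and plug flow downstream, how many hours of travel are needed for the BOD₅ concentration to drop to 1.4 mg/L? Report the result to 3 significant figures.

Mass balance: C = (34600·1.200 + 716.0·67.30) / 35320 = 89710/35320 = 2.540 mg/L.
2.540·exp(−k·t) = 1.4 → t = ln(2.540/1.4)/k = 29580 s = 8.217 h.

8.22 h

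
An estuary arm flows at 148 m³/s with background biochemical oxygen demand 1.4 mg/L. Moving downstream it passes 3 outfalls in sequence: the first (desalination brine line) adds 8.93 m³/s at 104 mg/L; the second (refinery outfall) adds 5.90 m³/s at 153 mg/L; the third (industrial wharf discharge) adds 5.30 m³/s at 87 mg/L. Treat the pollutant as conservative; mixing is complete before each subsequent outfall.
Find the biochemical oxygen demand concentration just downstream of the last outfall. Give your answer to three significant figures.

Below outfall 1: Q → 156.9 m³/s, C = (148.0·1.400 + 8.930·104.0)/156.9 = 7.238 mg/L.
Below outfall 2: Q → 162.8 m³/s, C = (156.9·7.238 + 5.900·153.0)/162.8 = 12.52 mg/L.
Below outfall 3: Q → 168.1 m³/s, C = (162.8·12.52 + 5.300·87.00)/168.1 = 14.87 mg/L.

14.9 mg/L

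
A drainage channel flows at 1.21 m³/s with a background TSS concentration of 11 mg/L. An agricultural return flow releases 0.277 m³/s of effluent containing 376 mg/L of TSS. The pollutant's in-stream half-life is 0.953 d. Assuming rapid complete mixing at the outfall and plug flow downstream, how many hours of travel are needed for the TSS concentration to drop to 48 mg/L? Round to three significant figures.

16.4 h

Mixed concentration C = ΣQC/ΣQ = (1.210·11.00 + 0.2770·376.0) / 1.487 = 117.5/1.487 = 78.99 mg/L.
Half-life 0.953 d → k = ln 2 / 0.953 = 0.7273 d⁻¹.
78.99·exp(−k·t) = 48 → t = ln(78.99/48)/k = 59180 s = 16.44 h.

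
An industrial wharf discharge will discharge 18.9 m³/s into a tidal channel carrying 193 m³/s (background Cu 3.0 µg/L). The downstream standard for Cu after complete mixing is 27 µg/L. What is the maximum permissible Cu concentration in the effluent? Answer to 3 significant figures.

272 µg/L

At the limit, (Qr·Cr + Qe·Cₑ)/(Qr + Qe) = 27:
Cₑ = (211.9·27 − 193.0·3.000) / 18.90 = 272.1 µg/L.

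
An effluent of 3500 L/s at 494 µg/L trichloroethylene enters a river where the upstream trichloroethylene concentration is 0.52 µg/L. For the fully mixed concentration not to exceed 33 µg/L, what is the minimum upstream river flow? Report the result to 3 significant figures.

Set C_mix = 33: (Q·0.5200 + 3500·494.0) / (Q + 3500) = 33
→ Q = 3500·(494.0 − 33)/(33 − 0.5200) = 49680 L/s.

49700 L/s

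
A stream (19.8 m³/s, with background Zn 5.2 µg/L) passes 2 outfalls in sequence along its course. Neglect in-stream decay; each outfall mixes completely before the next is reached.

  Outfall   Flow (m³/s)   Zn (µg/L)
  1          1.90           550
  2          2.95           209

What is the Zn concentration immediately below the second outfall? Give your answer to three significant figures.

71.6 µg/L

Outfall 1: combined Q = 21.70 m³/s; C = (19.80·5.200 + 1.900·550.0)/21.70 = 52.90 µg/L.
Outfall 2: combined Q = 24.65 m³/s; C = (21.70·52.90 + 2.950·209.0)/24.65 = 71.58 µg/L.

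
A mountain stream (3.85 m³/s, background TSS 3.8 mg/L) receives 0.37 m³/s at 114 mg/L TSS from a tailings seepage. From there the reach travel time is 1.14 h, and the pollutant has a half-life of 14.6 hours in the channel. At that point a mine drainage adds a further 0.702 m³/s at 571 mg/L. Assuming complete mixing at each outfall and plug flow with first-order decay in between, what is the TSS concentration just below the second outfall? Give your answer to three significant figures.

Mass balance: C = (3.850·3.800 + 0.3700·114.0) / 4.220 = 56.81/4.220 = 13.46 mg/L; combined flow 4.220 m³/s.
Half-life 14.6 h → k = ln 2 / 14.6 = 0.04748 h⁻¹ = 1.139 d⁻¹.
First-order decay: C = 13.46·exp(−k·t) = 13.46·0.9473 = 12.75 mg/L.
At the second outfall, C = (4.220·12.75 + 0.7020·571.0) / (4.220 + 0.7020) = 92.37 mg/L.

92.4 mg/L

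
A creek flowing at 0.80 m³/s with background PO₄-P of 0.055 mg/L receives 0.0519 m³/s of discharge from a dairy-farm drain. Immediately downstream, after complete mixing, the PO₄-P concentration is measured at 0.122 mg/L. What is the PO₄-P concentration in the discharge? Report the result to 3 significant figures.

1.15 mg/L

Mass balance: 0.8000·0.05500 + 0.05190·Cₑ = 0.8519·0.1220
→ Cₑ = (0.8519·0.1220 − 0.8000·0.05500) / 0.05190 = 1.155 mg/L.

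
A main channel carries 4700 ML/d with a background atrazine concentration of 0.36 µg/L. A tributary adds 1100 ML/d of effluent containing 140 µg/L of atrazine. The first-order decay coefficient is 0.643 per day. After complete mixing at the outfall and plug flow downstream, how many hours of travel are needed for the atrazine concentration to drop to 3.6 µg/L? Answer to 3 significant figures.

75.0 h

Flow-weighted average: C = (4700·0.3600 + 1100·140.0) / 5800 = 155700/5800 = 26.84 µg/L.
26.84·exp(−k·t) = 3.6 → t = ln(26.84/3.6)/k = 270000 s = 74.99 h.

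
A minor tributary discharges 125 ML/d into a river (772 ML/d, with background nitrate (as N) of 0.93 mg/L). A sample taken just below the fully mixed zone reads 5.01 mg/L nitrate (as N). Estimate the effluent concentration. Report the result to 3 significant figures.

Mass balance: 772.0·0.9300 + 125.0·Cₑ = 897.0·5.010
→ Cₑ = (897.0·5.010 − 772.0·0.9300) / 125.0 = 30.21 mg/L.

30.2 mg/L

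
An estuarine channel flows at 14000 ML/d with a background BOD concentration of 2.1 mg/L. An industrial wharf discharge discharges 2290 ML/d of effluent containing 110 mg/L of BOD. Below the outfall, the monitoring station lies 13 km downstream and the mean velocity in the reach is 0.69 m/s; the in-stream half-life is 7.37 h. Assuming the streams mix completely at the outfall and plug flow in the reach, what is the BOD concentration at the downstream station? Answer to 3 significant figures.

10.6 mg/L

Mass balance: C = (14000·2.100 + 2290·110.0) / 16290 = 281300/16290 = 17.27 mg/L.
Travel time t = 13·1000 / 0.69 = 18840 s = 5.233 h.
Half-life 7.37 h → k = ln 2 / 7.37 = 0.09405 h⁻¹ = 2.257 d⁻¹.
Applying C = C₀e^(−kt): 17.27 × 0.6113 = 10.56 mg/L.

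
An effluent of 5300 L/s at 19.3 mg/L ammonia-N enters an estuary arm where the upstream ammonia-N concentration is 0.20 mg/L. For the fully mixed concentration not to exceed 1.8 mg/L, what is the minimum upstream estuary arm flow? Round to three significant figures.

Set C_mix = 1.8: (Q·0.2000 + 5300·19.30) / (Q + 5300) = 1.8
→ Q = 5300·(19.30 − 1.8)/(1.8 − 0.2000) = 57970 L/s.

58000 L/s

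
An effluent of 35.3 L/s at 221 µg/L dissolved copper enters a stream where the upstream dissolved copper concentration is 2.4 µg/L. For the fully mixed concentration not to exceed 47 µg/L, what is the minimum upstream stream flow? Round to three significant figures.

138 L/s

Set C_mix = 47: (Q·2.400 + 35.30·221.0) / (Q + 35.30) = 47
→ Q = 35.30·(221.0 − 47)/(47 − 2.400) = 137.7 L/s.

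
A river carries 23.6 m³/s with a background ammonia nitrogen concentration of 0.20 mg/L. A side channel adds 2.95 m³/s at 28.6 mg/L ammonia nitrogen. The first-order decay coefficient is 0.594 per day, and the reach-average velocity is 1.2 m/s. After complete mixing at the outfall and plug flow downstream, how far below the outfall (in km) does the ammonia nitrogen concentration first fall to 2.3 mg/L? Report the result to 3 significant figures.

Mixed concentration C = ΣQC/ΣQ = (23.60·0.2000 + 2.950·28.60) / 26.55 = 89.09/26.55 = 3.356 mg/L.
Set 3.356·exp(−k·t) = 2.3 → t = ln(3.356/2.3)/k = 54940 s = 15.26 h.
Distance = v·t = 1.2·54940 = 65930 m = 65.93 km.

65.9 km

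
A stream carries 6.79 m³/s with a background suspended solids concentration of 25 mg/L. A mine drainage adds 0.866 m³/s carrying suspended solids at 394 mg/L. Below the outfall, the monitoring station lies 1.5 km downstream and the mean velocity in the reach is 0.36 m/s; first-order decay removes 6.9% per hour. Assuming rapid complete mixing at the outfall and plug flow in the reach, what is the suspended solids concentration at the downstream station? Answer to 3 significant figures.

Mixed concentration C = ΣQC/ΣQ = (6.790·25.00 + 0.8660·394.0) / 7.656 = 511.0/7.656 = 66.74 mg/L.
Travel time t = 1.5·1000 / 0.36 = 4167 s = 1.157 h.
6.9%/h lost → k = −ln(1 − 0.069) = 0.07150 h⁻¹.
After decay, C = 66.74 × e^(−kt) = 66.74 × 0.9206 = 61.44 mg/L.

61.4 mg/L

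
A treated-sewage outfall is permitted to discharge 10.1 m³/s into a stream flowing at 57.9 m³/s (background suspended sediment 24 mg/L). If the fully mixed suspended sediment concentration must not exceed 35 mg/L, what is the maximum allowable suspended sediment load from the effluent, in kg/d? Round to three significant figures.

85600 kg/d

Mass balance at the limit: 57.90·24.00 + 10.10·Cₑ = 68.00·35 → Cₑ = 98.06 mg/L.
Load = 10.10 m³/s × 98.06 g/m³ × 86 400 s/d = 85570 kg/d.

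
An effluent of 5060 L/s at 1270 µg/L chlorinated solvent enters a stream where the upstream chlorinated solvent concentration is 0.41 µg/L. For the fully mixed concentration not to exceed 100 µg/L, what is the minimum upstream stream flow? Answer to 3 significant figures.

59400 L/s

Set C_mix = 100: (Q·0.4100 + 5060·1270) / (Q + 5060) = 100
→ Q = 5060·(1270 − 100)/(100 − 0.4100) = 59450 L/s.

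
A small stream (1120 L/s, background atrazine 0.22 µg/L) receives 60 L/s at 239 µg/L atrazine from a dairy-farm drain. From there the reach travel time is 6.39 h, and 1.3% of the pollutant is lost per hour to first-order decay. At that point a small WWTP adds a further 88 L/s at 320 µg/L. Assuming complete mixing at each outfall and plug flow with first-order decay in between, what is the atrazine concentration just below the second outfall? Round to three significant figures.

After mixing, C = (1120·0.2200 + 60.00·239.0) / 1180 = 14590/1180 = 12.36 µg/L; combined flow 1180 L/s.
1.3%/h lost → k = −ln(1 − 0.013) = 0.01309 h⁻¹.
After decay, C = 12.36 × e^(−kt) = 12.36 × 0.9198 = 11.37 µg/L.
Second outfall: C = (1180·11.37 + 88.00·320.0)/1268 = 32.79 µg/L.

32.8 µg/L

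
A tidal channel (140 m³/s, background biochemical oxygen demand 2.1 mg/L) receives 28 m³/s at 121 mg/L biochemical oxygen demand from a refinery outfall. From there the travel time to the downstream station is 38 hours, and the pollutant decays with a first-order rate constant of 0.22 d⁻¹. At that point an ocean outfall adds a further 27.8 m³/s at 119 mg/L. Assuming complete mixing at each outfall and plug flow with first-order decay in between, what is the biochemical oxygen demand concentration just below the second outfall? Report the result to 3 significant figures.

30.2 mg/L

Flow-weighted average: C = (140.0·2.100 + 28.00·121.0) / 168.0 = 3682/168.0 = 21.92 mg/L; combined flow 168.0 m³/s.
After decay, C = 21.92 × e^(−kt) = 21.92 × 0.7059 = 15.47 mg/L.
At the second outfall, C = (168.0·15.47 + 27.80·119.0) / (168.0 + 27.80) = 30.17 mg/L.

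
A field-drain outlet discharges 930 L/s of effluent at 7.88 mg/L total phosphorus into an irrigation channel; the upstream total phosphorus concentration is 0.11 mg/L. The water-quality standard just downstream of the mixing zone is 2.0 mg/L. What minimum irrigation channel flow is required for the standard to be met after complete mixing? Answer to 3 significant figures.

Set C_mix = 2.0: (Q·0.1100 + 930.0·7.880) / (Q + 930.0) = 2.0
→ Q = 930.0·(7.880 − 2.0)/(2.0 − 0.1100) = 2893 L/s.

2890 L/s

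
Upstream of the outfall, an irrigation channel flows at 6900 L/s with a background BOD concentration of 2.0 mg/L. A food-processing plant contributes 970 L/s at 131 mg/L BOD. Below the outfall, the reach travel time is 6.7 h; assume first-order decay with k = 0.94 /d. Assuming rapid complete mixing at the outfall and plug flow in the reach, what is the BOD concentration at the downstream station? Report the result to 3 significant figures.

Flow-weighted average: C = (6900·2.000 + 970.0·131.0) / 7870 = 140900/7870 = 17.90 mg/L.
Applying C = C₀e^(−kt): 17.90 × 0.7692 = 13.77 mg/L.

13.8 mg/L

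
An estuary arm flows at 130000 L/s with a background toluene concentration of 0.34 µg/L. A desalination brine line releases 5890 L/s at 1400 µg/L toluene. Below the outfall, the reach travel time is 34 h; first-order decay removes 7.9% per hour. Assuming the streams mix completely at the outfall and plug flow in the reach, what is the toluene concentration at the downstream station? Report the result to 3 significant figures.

3.72 µg/L

Flow-weighted average: C = (130000·0.3400 + 5890·1400) / 135900 = 8290000/135900 = 61.01 µg/L.
7.9%/h lost → k = −ln(1 − 0.079) = 0.08230 h⁻¹.
First-order decay: C = 61.01·exp(−k·t) = 61.01·0.06093 = 3.717 µg/L.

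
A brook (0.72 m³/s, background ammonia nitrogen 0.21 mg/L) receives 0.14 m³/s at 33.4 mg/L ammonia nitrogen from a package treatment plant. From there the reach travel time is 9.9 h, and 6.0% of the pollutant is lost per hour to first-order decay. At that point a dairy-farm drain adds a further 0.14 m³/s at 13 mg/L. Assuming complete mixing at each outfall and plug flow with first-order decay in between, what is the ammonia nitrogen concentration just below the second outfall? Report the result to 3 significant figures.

Conservation of mass: C = (0.7200·0.2100 + 0.1400·33.40) / 0.8600 = 4.827/0.8600 = 5.613 mg/L; combined flow 0.8600 m³/s.
6.0%/h lost → k = −ln(1 − 0.06) = 0.06188 h⁻¹.
Decay over the reach: 5.613·exp(−kt) = 5.613·0.5420 = 3.042 mg/L.
Second outfall: C = (0.8600·3.042 + 0.1400·13.00)/1.000 = 4.436 mg/L.

4.44 mg/L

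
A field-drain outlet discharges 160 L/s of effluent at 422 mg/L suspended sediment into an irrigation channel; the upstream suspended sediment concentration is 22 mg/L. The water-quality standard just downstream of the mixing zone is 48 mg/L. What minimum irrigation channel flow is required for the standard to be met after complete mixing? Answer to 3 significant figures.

2300 L/s

Set C_mix = 48: (Q·22.00 + 160.0·422.0) / (Q + 160.0) = 48
→ Q = 160.0·(422.0 − 48)/(48 − 22.00) = 2302 L/s.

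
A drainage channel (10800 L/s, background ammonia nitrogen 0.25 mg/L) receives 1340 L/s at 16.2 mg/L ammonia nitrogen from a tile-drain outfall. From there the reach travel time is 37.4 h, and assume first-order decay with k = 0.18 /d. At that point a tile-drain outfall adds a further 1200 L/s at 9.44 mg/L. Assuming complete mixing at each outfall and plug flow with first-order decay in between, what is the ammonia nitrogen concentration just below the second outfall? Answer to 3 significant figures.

Flow-weighted average: C = (10800·0.2500 + 1340·16.20) / 12140 = 24410/12140 = 2.011 mg/L; combined flow 12140 L/s.
After decay, C = 2.011 × e^(−kt) = 2.011 × 0.7554 = 1.519 mg/L.
At the second outfall, C = (12140·1.519 + 1200·9.440) / (12140 + 1200) = 2.231 mg/L.

2.23 mg/L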